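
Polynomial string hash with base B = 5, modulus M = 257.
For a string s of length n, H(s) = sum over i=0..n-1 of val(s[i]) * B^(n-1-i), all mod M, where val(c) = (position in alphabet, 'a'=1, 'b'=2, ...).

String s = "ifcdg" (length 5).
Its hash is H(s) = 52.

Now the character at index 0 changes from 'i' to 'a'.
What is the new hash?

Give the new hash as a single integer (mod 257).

Answer: 192

Derivation:
val('i') = 9, val('a') = 1
Position k = 0, exponent = n-1-k = 4
B^4 mod M = 5^4 mod 257 = 111
Delta = (1 - 9) * 111 mod 257 = 140
New hash = (52 + 140) mod 257 = 192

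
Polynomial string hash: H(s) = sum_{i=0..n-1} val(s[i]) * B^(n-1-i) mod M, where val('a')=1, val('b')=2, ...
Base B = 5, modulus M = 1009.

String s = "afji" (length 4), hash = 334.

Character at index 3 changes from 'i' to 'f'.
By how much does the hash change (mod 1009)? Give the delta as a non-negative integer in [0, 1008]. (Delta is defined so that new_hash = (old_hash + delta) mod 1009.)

Answer: 1006

Derivation:
Delta formula: (val(new) - val(old)) * B^(n-1-k) mod M
  val('f') - val('i') = 6 - 9 = -3
  B^(n-1-k) = 5^0 mod 1009 = 1
  Delta = -3 * 1 mod 1009 = 1006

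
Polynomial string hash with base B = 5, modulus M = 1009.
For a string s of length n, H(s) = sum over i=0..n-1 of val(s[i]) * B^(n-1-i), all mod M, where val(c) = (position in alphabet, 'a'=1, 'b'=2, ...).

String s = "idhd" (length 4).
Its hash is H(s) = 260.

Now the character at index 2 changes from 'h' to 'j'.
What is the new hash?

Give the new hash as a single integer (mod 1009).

Answer: 270

Derivation:
val('h') = 8, val('j') = 10
Position k = 2, exponent = n-1-k = 1
B^1 mod M = 5^1 mod 1009 = 5
Delta = (10 - 8) * 5 mod 1009 = 10
New hash = (260 + 10) mod 1009 = 270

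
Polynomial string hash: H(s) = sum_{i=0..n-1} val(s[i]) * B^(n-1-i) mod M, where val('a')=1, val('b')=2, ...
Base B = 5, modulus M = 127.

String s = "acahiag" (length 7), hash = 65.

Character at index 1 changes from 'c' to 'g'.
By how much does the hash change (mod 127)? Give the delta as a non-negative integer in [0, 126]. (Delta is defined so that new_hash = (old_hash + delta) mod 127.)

Answer: 54

Derivation:
Delta formula: (val(new) - val(old)) * B^(n-1-k) mod M
  val('g') - val('c') = 7 - 3 = 4
  B^(n-1-k) = 5^5 mod 127 = 77
  Delta = 4 * 77 mod 127 = 54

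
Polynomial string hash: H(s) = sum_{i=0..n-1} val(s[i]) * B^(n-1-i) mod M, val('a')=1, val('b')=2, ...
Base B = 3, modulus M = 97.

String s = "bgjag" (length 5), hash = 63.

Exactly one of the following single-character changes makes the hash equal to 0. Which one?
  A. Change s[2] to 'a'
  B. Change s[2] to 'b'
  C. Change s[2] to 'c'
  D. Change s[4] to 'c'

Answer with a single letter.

Option A: s[2]='j'->'a', delta=(1-10)*3^2 mod 97 = 16, hash=63+16 mod 97 = 79
Option B: s[2]='j'->'b', delta=(2-10)*3^2 mod 97 = 25, hash=63+25 mod 97 = 88
Option C: s[2]='j'->'c', delta=(3-10)*3^2 mod 97 = 34, hash=63+34 mod 97 = 0 <-- target
Option D: s[4]='g'->'c', delta=(3-7)*3^0 mod 97 = 93, hash=63+93 mod 97 = 59

Answer: C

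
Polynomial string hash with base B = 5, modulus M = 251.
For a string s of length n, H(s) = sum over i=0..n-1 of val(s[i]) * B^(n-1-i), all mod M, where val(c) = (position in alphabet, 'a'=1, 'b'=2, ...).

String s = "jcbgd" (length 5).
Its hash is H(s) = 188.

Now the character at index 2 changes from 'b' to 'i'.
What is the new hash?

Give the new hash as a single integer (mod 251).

Answer: 112

Derivation:
val('b') = 2, val('i') = 9
Position k = 2, exponent = n-1-k = 2
B^2 mod M = 5^2 mod 251 = 25
Delta = (9 - 2) * 25 mod 251 = 175
New hash = (188 + 175) mod 251 = 112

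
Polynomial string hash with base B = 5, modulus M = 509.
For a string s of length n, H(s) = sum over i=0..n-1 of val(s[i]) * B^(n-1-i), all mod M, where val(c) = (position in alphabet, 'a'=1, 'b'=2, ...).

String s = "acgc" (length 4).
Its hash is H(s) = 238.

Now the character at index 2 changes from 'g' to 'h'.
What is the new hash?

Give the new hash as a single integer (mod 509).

Answer: 243

Derivation:
val('g') = 7, val('h') = 8
Position k = 2, exponent = n-1-k = 1
B^1 mod M = 5^1 mod 509 = 5
Delta = (8 - 7) * 5 mod 509 = 5
New hash = (238 + 5) mod 509 = 243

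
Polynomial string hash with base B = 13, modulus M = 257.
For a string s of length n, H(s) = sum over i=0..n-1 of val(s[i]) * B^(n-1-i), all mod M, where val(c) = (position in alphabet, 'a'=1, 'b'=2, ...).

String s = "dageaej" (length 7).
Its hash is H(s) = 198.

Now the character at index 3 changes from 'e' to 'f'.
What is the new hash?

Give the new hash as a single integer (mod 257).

Answer: 82

Derivation:
val('e') = 5, val('f') = 6
Position k = 3, exponent = n-1-k = 3
B^3 mod M = 13^3 mod 257 = 141
Delta = (6 - 5) * 141 mod 257 = 141
New hash = (198 + 141) mod 257 = 82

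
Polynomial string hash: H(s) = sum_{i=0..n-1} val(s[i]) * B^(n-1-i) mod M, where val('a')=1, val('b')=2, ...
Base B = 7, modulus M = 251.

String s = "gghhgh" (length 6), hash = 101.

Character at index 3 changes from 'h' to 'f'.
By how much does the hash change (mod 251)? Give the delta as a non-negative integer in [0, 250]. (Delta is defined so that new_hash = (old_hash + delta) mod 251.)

Delta formula: (val(new) - val(old)) * B^(n-1-k) mod M
  val('f') - val('h') = 6 - 8 = -2
  B^(n-1-k) = 7^2 mod 251 = 49
  Delta = -2 * 49 mod 251 = 153

Answer: 153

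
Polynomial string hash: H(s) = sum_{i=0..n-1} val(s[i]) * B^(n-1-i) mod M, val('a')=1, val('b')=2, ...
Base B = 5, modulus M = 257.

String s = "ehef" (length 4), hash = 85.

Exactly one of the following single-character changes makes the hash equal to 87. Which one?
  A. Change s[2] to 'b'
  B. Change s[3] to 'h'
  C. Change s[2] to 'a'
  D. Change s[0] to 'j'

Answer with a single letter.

Answer: B

Derivation:
Option A: s[2]='e'->'b', delta=(2-5)*5^1 mod 257 = 242, hash=85+242 mod 257 = 70
Option B: s[3]='f'->'h', delta=(8-6)*5^0 mod 257 = 2, hash=85+2 mod 257 = 87 <-- target
Option C: s[2]='e'->'a', delta=(1-5)*5^1 mod 257 = 237, hash=85+237 mod 257 = 65
Option D: s[0]='e'->'j', delta=(10-5)*5^3 mod 257 = 111, hash=85+111 mod 257 = 196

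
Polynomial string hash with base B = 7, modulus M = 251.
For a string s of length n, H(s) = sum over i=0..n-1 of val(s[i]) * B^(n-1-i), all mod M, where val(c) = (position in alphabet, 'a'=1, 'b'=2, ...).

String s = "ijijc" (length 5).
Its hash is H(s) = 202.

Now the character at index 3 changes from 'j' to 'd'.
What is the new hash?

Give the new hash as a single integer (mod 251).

Answer: 160

Derivation:
val('j') = 10, val('d') = 4
Position k = 3, exponent = n-1-k = 1
B^1 mod M = 7^1 mod 251 = 7
Delta = (4 - 10) * 7 mod 251 = 209
New hash = (202 + 209) mod 251 = 160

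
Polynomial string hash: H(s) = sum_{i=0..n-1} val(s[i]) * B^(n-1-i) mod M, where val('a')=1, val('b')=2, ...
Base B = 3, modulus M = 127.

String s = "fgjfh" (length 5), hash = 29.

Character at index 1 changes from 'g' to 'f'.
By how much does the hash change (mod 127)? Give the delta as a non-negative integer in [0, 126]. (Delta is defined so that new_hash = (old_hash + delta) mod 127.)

Delta formula: (val(new) - val(old)) * B^(n-1-k) mod M
  val('f') - val('g') = 6 - 7 = -1
  B^(n-1-k) = 3^3 mod 127 = 27
  Delta = -1 * 27 mod 127 = 100

Answer: 100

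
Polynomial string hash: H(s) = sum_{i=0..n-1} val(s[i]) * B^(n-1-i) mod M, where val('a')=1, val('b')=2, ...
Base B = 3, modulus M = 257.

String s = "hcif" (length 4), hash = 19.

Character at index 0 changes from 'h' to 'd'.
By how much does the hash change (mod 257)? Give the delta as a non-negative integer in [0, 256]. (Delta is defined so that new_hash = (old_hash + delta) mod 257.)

Delta formula: (val(new) - val(old)) * B^(n-1-k) mod M
  val('d') - val('h') = 4 - 8 = -4
  B^(n-1-k) = 3^3 mod 257 = 27
  Delta = -4 * 27 mod 257 = 149

Answer: 149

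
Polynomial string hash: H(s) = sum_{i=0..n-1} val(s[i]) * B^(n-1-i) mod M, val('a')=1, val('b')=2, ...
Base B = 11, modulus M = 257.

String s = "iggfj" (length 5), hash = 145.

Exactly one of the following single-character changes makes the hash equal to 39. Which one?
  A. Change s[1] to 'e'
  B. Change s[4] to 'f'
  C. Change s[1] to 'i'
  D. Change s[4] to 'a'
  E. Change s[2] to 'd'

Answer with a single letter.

Option A: s[1]='g'->'e', delta=(5-7)*11^3 mod 257 = 165, hash=145+165 mod 257 = 53
Option B: s[4]='j'->'f', delta=(6-10)*11^0 mod 257 = 253, hash=145+253 mod 257 = 141
Option C: s[1]='g'->'i', delta=(9-7)*11^3 mod 257 = 92, hash=145+92 mod 257 = 237
Option D: s[4]='j'->'a', delta=(1-10)*11^0 mod 257 = 248, hash=145+248 mod 257 = 136
Option E: s[2]='g'->'d', delta=(4-7)*11^2 mod 257 = 151, hash=145+151 mod 257 = 39 <-- target

Answer: E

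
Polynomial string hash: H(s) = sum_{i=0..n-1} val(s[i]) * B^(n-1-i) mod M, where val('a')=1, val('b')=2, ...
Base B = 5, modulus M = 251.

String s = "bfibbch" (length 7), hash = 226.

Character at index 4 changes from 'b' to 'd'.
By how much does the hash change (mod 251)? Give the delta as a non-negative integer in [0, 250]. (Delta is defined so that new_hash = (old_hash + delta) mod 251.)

Delta formula: (val(new) - val(old)) * B^(n-1-k) mod M
  val('d') - val('b') = 4 - 2 = 2
  B^(n-1-k) = 5^2 mod 251 = 25
  Delta = 2 * 25 mod 251 = 50

Answer: 50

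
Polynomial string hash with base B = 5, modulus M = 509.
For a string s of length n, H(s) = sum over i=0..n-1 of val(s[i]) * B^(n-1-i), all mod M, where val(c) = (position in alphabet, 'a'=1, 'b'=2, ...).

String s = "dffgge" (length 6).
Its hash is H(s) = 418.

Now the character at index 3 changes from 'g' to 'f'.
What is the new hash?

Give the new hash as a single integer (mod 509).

val('g') = 7, val('f') = 6
Position k = 3, exponent = n-1-k = 2
B^2 mod M = 5^2 mod 509 = 25
Delta = (6 - 7) * 25 mod 509 = 484
New hash = (418 + 484) mod 509 = 393

Answer: 393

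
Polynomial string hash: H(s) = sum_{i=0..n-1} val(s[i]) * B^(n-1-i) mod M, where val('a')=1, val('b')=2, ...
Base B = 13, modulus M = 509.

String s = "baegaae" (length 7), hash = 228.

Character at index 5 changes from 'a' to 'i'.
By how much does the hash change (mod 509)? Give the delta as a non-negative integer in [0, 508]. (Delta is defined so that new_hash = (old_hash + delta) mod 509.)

Answer: 104

Derivation:
Delta formula: (val(new) - val(old)) * B^(n-1-k) mod M
  val('i') - val('a') = 9 - 1 = 8
  B^(n-1-k) = 13^1 mod 509 = 13
  Delta = 8 * 13 mod 509 = 104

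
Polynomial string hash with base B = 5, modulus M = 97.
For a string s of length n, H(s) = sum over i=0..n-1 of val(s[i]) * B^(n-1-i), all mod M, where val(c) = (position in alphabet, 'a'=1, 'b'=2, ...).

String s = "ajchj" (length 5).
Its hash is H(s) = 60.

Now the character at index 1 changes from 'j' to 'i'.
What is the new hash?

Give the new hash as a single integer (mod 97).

val('j') = 10, val('i') = 9
Position k = 1, exponent = n-1-k = 3
B^3 mod M = 5^3 mod 97 = 28
Delta = (9 - 10) * 28 mod 97 = 69
New hash = (60 + 69) mod 97 = 32

Answer: 32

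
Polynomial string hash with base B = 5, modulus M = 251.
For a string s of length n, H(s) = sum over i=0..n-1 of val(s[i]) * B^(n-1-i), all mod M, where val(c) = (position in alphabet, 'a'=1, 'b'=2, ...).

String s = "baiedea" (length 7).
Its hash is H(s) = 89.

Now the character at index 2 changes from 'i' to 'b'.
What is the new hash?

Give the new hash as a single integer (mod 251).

Answer: 232

Derivation:
val('i') = 9, val('b') = 2
Position k = 2, exponent = n-1-k = 4
B^4 mod M = 5^4 mod 251 = 123
Delta = (2 - 9) * 123 mod 251 = 143
New hash = (89 + 143) mod 251 = 232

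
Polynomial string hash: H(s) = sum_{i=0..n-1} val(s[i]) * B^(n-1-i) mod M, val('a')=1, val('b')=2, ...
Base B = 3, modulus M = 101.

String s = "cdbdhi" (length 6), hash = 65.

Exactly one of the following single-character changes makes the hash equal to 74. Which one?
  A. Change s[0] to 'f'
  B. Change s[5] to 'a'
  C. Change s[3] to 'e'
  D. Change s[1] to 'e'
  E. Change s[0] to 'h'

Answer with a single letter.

Answer: C

Derivation:
Option A: s[0]='c'->'f', delta=(6-3)*3^5 mod 101 = 22, hash=65+22 mod 101 = 87
Option B: s[5]='i'->'a', delta=(1-9)*3^0 mod 101 = 93, hash=65+93 mod 101 = 57
Option C: s[3]='d'->'e', delta=(5-4)*3^2 mod 101 = 9, hash=65+9 mod 101 = 74 <-- target
Option D: s[1]='d'->'e', delta=(5-4)*3^4 mod 101 = 81, hash=65+81 mod 101 = 45
Option E: s[0]='c'->'h', delta=(8-3)*3^5 mod 101 = 3, hash=65+3 mod 101 = 68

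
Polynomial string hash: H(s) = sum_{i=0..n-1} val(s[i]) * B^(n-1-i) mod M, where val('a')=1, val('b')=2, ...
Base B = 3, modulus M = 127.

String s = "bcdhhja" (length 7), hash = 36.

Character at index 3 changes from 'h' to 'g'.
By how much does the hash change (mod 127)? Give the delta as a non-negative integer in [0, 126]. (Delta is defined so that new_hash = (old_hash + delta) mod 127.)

Delta formula: (val(new) - val(old)) * B^(n-1-k) mod M
  val('g') - val('h') = 7 - 8 = -1
  B^(n-1-k) = 3^3 mod 127 = 27
  Delta = -1 * 27 mod 127 = 100

Answer: 100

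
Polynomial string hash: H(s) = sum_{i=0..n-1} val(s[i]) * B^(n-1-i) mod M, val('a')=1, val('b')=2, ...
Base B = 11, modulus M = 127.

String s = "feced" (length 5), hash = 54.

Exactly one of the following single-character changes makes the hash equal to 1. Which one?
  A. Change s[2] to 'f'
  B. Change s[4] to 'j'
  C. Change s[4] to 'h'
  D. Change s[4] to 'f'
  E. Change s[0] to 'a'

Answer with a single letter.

Answer: E

Derivation:
Option A: s[2]='c'->'f', delta=(6-3)*11^2 mod 127 = 109, hash=54+109 mod 127 = 36
Option B: s[4]='d'->'j', delta=(10-4)*11^0 mod 127 = 6, hash=54+6 mod 127 = 60
Option C: s[4]='d'->'h', delta=(8-4)*11^0 mod 127 = 4, hash=54+4 mod 127 = 58
Option D: s[4]='d'->'f', delta=(6-4)*11^0 mod 127 = 2, hash=54+2 mod 127 = 56
Option E: s[0]='f'->'a', delta=(1-6)*11^4 mod 127 = 74, hash=54+74 mod 127 = 1 <-- target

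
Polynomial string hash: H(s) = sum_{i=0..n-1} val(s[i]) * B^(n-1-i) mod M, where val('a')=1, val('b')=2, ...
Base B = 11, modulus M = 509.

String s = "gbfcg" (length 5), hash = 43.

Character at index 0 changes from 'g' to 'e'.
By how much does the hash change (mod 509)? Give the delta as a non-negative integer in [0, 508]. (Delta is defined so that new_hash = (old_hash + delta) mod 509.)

Answer: 240

Derivation:
Delta formula: (val(new) - val(old)) * B^(n-1-k) mod M
  val('e') - val('g') = 5 - 7 = -2
  B^(n-1-k) = 11^4 mod 509 = 389
  Delta = -2 * 389 mod 509 = 240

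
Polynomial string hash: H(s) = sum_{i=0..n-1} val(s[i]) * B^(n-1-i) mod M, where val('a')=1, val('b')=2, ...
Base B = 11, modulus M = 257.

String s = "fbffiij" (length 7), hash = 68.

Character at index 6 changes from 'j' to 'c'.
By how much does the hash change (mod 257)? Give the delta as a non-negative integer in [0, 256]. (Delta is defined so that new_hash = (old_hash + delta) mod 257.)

Answer: 250

Derivation:
Delta formula: (val(new) - val(old)) * B^(n-1-k) mod M
  val('c') - val('j') = 3 - 10 = -7
  B^(n-1-k) = 11^0 mod 257 = 1
  Delta = -7 * 1 mod 257 = 250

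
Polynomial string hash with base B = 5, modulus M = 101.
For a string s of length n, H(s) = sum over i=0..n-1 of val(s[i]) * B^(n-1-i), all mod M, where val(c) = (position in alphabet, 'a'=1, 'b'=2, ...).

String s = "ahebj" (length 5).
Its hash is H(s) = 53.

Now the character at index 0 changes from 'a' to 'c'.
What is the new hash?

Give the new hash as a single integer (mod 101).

Answer: 91

Derivation:
val('a') = 1, val('c') = 3
Position k = 0, exponent = n-1-k = 4
B^4 mod M = 5^4 mod 101 = 19
Delta = (3 - 1) * 19 mod 101 = 38
New hash = (53 + 38) mod 101 = 91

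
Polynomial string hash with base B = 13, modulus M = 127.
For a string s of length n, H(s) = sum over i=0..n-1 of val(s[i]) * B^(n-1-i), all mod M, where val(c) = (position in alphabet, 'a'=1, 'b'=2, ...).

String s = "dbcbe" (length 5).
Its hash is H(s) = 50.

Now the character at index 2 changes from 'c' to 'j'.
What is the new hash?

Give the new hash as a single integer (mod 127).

val('c') = 3, val('j') = 10
Position k = 2, exponent = n-1-k = 2
B^2 mod M = 13^2 mod 127 = 42
Delta = (10 - 3) * 42 mod 127 = 40
New hash = (50 + 40) mod 127 = 90

Answer: 90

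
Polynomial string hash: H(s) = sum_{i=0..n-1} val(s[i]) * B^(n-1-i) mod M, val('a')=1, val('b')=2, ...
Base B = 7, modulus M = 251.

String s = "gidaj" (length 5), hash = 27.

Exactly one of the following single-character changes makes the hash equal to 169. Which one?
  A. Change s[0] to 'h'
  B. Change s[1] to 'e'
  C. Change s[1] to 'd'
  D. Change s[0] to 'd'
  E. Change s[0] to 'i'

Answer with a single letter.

Option A: s[0]='g'->'h', delta=(8-7)*7^4 mod 251 = 142, hash=27+142 mod 251 = 169 <-- target
Option B: s[1]='i'->'e', delta=(5-9)*7^3 mod 251 = 134, hash=27+134 mod 251 = 161
Option C: s[1]='i'->'d', delta=(4-9)*7^3 mod 251 = 42, hash=27+42 mod 251 = 69
Option D: s[0]='g'->'d', delta=(4-7)*7^4 mod 251 = 76, hash=27+76 mod 251 = 103
Option E: s[0]='g'->'i', delta=(9-7)*7^4 mod 251 = 33, hash=27+33 mod 251 = 60

Answer: A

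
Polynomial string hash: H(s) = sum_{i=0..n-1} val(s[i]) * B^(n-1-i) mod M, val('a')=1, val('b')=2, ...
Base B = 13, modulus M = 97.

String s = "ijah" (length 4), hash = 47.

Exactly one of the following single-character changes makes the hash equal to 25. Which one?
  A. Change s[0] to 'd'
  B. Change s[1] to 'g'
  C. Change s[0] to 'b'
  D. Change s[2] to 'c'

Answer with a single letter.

Answer: B

Derivation:
Option A: s[0]='i'->'d', delta=(4-9)*13^3 mod 97 = 73, hash=47+73 mod 97 = 23
Option B: s[1]='j'->'g', delta=(7-10)*13^2 mod 97 = 75, hash=47+75 mod 97 = 25 <-- target
Option C: s[0]='i'->'b', delta=(2-9)*13^3 mod 97 = 44, hash=47+44 mod 97 = 91
Option D: s[2]='a'->'c', delta=(3-1)*13^1 mod 97 = 26, hash=47+26 mod 97 = 73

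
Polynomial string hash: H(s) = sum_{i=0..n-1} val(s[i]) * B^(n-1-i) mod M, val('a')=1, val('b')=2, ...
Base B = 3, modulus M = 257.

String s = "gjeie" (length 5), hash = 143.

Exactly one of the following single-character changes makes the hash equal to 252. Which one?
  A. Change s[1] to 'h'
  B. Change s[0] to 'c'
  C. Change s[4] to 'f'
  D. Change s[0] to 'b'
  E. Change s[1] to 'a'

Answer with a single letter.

Option A: s[1]='j'->'h', delta=(8-10)*3^3 mod 257 = 203, hash=143+203 mod 257 = 89
Option B: s[0]='g'->'c', delta=(3-7)*3^4 mod 257 = 190, hash=143+190 mod 257 = 76
Option C: s[4]='e'->'f', delta=(6-5)*3^0 mod 257 = 1, hash=143+1 mod 257 = 144
Option D: s[0]='g'->'b', delta=(2-7)*3^4 mod 257 = 109, hash=143+109 mod 257 = 252 <-- target
Option E: s[1]='j'->'a', delta=(1-10)*3^3 mod 257 = 14, hash=143+14 mod 257 = 157

Answer: D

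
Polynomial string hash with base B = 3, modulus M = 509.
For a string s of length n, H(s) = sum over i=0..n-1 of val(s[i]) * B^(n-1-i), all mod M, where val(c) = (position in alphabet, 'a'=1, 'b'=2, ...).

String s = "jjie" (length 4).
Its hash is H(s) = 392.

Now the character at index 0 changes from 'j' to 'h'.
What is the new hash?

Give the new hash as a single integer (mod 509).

Answer: 338

Derivation:
val('j') = 10, val('h') = 8
Position k = 0, exponent = n-1-k = 3
B^3 mod M = 3^3 mod 509 = 27
Delta = (8 - 10) * 27 mod 509 = 455
New hash = (392 + 455) mod 509 = 338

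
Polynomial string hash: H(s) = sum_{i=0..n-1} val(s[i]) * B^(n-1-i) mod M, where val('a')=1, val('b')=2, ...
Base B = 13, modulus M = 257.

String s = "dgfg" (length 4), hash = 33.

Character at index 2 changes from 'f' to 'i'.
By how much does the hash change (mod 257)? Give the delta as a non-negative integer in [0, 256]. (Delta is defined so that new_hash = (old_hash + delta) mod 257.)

Answer: 39

Derivation:
Delta formula: (val(new) - val(old)) * B^(n-1-k) mod M
  val('i') - val('f') = 9 - 6 = 3
  B^(n-1-k) = 13^1 mod 257 = 13
  Delta = 3 * 13 mod 257 = 39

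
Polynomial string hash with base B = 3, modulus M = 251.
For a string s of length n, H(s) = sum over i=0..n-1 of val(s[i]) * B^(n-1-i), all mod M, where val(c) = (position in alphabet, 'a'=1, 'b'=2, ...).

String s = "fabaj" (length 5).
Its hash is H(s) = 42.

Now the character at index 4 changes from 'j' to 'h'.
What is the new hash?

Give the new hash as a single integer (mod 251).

Answer: 40

Derivation:
val('j') = 10, val('h') = 8
Position k = 4, exponent = n-1-k = 0
B^0 mod M = 3^0 mod 251 = 1
Delta = (8 - 10) * 1 mod 251 = 249
New hash = (42 + 249) mod 251 = 40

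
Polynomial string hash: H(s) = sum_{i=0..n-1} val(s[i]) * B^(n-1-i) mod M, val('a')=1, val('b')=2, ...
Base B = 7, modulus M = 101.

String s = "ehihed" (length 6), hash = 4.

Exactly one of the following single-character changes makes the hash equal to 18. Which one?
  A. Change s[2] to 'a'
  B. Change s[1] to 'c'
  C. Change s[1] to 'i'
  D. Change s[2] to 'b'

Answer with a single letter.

Option A: s[2]='i'->'a', delta=(1-9)*7^3 mod 101 = 84, hash=4+84 mod 101 = 88
Option B: s[1]='h'->'c', delta=(3-8)*7^4 mod 101 = 14, hash=4+14 mod 101 = 18 <-- target
Option C: s[1]='h'->'i', delta=(9-8)*7^4 mod 101 = 78, hash=4+78 mod 101 = 82
Option D: s[2]='i'->'b', delta=(2-9)*7^3 mod 101 = 23, hash=4+23 mod 101 = 27

Answer: B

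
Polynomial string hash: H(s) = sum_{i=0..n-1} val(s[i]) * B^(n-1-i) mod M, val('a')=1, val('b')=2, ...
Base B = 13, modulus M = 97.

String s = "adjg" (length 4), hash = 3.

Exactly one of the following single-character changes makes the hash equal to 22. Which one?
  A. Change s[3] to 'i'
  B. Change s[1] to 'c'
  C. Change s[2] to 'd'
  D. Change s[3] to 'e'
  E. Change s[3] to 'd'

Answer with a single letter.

Option A: s[3]='g'->'i', delta=(9-7)*13^0 mod 97 = 2, hash=3+2 mod 97 = 5
Option B: s[1]='d'->'c', delta=(3-4)*13^2 mod 97 = 25, hash=3+25 mod 97 = 28
Option C: s[2]='j'->'d', delta=(4-10)*13^1 mod 97 = 19, hash=3+19 mod 97 = 22 <-- target
Option D: s[3]='g'->'e', delta=(5-7)*13^0 mod 97 = 95, hash=3+95 mod 97 = 1
Option E: s[3]='g'->'d', delta=(4-7)*13^0 mod 97 = 94, hash=3+94 mod 97 = 0

Answer: C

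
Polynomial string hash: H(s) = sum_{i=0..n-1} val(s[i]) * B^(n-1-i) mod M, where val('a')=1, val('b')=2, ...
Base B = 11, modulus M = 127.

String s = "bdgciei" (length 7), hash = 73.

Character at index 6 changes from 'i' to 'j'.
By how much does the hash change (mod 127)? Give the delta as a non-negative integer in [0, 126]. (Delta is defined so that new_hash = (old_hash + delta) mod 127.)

Delta formula: (val(new) - val(old)) * B^(n-1-k) mod M
  val('j') - val('i') = 10 - 9 = 1
  B^(n-1-k) = 11^0 mod 127 = 1
  Delta = 1 * 1 mod 127 = 1

Answer: 1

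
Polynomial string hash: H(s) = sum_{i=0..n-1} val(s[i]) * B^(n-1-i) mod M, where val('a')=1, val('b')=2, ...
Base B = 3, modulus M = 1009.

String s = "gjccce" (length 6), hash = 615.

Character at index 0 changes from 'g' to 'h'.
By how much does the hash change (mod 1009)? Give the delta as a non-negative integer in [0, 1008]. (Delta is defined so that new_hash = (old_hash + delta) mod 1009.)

Answer: 243

Derivation:
Delta formula: (val(new) - val(old)) * B^(n-1-k) mod M
  val('h') - val('g') = 8 - 7 = 1
  B^(n-1-k) = 3^5 mod 1009 = 243
  Delta = 1 * 243 mod 1009 = 243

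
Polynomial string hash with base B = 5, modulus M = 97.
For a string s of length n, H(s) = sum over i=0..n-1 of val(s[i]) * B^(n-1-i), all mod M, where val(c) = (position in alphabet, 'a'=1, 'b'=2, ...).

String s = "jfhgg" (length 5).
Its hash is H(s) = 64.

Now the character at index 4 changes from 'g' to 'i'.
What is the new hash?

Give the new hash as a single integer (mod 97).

val('g') = 7, val('i') = 9
Position k = 4, exponent = n-1-k = 0
B^0 mod M = 5^0 mod 97 = 1
Delta = (9 - 7) * 1 mod 97 = 2
New hash = (64 + 2) mod 97 = 66

Answer: 66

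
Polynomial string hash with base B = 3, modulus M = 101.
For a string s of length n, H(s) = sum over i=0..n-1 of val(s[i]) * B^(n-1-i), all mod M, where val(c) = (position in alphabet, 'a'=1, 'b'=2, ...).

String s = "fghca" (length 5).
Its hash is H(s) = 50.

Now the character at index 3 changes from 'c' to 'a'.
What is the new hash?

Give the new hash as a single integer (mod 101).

val('c') = 3, val('a') = 1
Position k = 3, exponent = n-1-k = 1
B^1 mod M = 3^1 mod 101 = 3
Delta = (1 - 3) * 3 mod 101 = 95
New hash = (50 + 95) mod 101 = 44

Answer: 44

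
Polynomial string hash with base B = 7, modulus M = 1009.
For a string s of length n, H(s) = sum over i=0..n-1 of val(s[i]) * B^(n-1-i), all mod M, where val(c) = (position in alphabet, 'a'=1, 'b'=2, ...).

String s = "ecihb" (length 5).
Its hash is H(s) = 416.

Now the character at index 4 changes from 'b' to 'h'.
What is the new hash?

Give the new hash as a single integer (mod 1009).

val('b') = 2, val('h') = 8
Position k = 4, exponent = n-1-k = 0
B^0 mod M = 7^0 mod 1009 = 1
Delta = (8 - 2) * 1 mod 1009 = 6
New hash = (416 + 6) mod 1009 = 422

Answer: 422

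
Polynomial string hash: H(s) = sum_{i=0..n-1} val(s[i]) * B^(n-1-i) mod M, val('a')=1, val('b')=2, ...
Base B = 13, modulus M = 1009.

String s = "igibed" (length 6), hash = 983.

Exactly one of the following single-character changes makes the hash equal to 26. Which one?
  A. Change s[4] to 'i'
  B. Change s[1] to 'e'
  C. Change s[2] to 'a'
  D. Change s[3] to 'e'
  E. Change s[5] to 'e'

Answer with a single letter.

Option A: s[4]='e'->'i', delta=(9-5)*13^1 mod 1009 = 52, hash=983+52 mod 1009 = 26 <-- target
Option B: s[1]='g'->'e', delta=(5-7)*13^4 mod 1009 = 391, hash=983+391 mod 1009 = 365
Option C: s[2]='i'->'a', delta=(1-9)*13^3 mod 1009 = 586, hash=983+586 mod 1009 = 560
Option D: s[3]='b'->'e', delta=(5-2)*13^2 mod 1009 = 507, hash=983+507 mod 1009 = 481
Option E: s[5]='d'->'e', delta=(5-4)*13^0 mod 1009 = 1, hash=983+1 mod 1009 = 984

Answer: A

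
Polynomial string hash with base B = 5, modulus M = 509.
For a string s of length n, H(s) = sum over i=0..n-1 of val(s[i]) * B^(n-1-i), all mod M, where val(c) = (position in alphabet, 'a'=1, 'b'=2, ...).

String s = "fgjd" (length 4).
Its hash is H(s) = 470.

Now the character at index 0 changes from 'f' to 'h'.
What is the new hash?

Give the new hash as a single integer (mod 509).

Answer: 211

Derivation:
val('f') = 6, val('h') = 8
Position k = 0, exponent = n-1-k = 3
B^3 mod M = 5^3 mod 509 = 125
Delta = (8 - 6) * 125 mod 509 = 250
New hash = (470 + 250) mod 509 = 211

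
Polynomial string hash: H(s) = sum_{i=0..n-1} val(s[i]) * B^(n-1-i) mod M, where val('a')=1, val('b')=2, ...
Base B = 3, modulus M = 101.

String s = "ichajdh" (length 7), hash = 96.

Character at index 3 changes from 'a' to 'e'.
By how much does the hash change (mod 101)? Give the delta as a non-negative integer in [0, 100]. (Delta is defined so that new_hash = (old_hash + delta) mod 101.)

Delta formula: (val(new) - val(old)) * B^(n-1-k) mod M
  val('e') - val('a') = 5 - 1 = 4
  B^(n-1-k) = 3^3 mod 101 = 27
  Delta = 4 * 27 mod 101 = 7

Answer: 7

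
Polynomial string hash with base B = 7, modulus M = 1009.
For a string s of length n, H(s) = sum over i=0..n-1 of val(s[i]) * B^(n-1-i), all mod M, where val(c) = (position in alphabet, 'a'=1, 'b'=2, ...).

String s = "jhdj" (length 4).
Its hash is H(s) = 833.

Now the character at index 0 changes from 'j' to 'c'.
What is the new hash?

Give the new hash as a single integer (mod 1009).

val('j') = 10, val('c') = 3
Position k = 0, exponent = n-1-k = 3
B^3 mod M = 7^3 mod 1009 = 343
Delta = (3 - 10) * 343 mod 1009 = 626
New hash = (833 + 626) mod 1009 = 450

Answer: 450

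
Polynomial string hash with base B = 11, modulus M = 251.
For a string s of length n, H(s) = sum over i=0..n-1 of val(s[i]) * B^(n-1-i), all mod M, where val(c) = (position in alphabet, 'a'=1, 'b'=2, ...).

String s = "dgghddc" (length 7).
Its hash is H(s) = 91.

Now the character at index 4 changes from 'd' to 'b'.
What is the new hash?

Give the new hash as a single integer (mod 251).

val('d') = 4, val('b') = 2
Position k = 4, exponent = n-1-k = 2
B^2 mod M = 11^2 mod 251 = 121
Delta = (2 - 4) * 121 mod 251 = 9
New hash = (91 + 9) mod 251 = 100

Answer: 100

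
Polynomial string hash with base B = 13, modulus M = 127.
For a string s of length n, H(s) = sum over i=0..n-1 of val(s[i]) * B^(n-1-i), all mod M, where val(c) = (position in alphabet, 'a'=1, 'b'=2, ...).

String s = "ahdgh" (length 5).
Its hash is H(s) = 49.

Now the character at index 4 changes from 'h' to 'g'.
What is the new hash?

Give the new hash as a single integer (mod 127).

Answer: 48

Derivation:
val('h') = 8, val('g') = 7
Position k = 4, exponent = n-1-k = 0
B^0 mod M = 13^0 mod 127 = 1
Delta = (7 - 8) * 1 mod 127 = 126
New hash = (49 + 126) mod 127 = 48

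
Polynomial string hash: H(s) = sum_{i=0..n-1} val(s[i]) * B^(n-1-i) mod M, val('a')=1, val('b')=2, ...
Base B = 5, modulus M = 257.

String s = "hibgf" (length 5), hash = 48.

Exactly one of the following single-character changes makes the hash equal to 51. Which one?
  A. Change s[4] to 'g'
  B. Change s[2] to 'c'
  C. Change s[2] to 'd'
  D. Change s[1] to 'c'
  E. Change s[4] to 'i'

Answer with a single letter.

Answer: E

Derivation:
Option A: s[4]='f'->'g', delta=(7-6)*5^0 mod 257 = 1, hash=48+1 mod 257 = 49
Option B: s[2]='b'->'c', delta=(3-2)*5^2 mod 257 = 25, hash=48+25 mod 257 = 73
Option C: s[2]='b'->'d', delta=(4-2)*5^2 mod 257 = 50, hash=48+50 mod 257 = 98
Option D: s[1]='i'->'c', delta=(3-9)*5^3 mod 257 = 21, hash=48+21 mod 257 = 69
Option E: s[4]='f'->'i', delta=(9-6)*5^0 mod 257 = 3, hash=48+3 mod 257 = 51 <-- target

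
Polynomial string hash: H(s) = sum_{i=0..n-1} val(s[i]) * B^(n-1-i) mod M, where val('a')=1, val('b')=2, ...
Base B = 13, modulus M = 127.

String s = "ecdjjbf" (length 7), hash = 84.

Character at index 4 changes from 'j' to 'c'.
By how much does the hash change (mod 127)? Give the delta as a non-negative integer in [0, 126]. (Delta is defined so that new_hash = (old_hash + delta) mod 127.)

Delta formula: (val(new) - val(old)) * B^(n-1-k) mod M
  val('c') - val('j') = 3 - 10 = -7
  B^(n-1-k) = 13^2 mod 127 = 42
  Delta = -7 * 42 mod 127 = 87

Answer: 87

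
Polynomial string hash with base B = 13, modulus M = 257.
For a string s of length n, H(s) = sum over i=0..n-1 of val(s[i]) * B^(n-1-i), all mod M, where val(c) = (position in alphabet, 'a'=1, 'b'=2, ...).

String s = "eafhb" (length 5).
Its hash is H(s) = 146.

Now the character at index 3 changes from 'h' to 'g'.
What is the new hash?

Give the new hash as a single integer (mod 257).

Answer: 133

Derivation:
val('h') = 8, val('g') = 7
Position k = 3, exponent = n-1-k = 1
B^1 mod M = 13^1 mod 257 = 13
Delta = (7 - 8) * 13 mod 257 = 244
New hash = (146 + 244) mod 257 = 133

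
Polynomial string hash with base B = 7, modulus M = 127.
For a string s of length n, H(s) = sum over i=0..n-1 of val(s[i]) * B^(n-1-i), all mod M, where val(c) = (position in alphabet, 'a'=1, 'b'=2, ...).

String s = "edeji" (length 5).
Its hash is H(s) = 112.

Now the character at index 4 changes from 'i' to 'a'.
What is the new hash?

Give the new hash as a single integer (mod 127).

val('i') = 9, val('a') = 1
Position k = 4, exponent = n-1-k = 0
B^0 mod M = 7^0 mod 127 = 1
Delta = (1 - 9) * 1 mod 127 = 119
New hash = (112 + 119) mod 127 = 104

Answer: 104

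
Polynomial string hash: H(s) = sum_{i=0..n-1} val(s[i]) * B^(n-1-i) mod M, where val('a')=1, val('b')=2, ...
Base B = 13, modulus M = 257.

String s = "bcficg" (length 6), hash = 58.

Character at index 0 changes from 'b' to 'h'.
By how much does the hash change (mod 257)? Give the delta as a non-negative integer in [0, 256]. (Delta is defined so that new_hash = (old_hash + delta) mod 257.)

Answer: 82

Derivation:
Delta formula: (val(new) - val(old)) * B^(n-1-k) mod M
  val('h') - val('b') = 8 - 2 = 6
  B^(n-1-k) = 13^5 mod 257 = 185
  Delta = 6 * 185 mod 257 = 82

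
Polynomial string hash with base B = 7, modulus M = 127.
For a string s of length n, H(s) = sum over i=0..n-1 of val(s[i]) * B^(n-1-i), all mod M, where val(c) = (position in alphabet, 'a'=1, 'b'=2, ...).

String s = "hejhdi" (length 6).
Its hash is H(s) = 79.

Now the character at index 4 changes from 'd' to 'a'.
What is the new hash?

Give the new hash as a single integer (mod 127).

Answer: 58

Derivation:
val('d') = 4, val('a') = 1
Position k = 4, exponent = n-1-k = 1
B^1 mod M = 7^1 mod 127 = 7
Delta = (1 - 4) * 7 mod 127 = 106
New hash = (79 + 106) mod 127 = 58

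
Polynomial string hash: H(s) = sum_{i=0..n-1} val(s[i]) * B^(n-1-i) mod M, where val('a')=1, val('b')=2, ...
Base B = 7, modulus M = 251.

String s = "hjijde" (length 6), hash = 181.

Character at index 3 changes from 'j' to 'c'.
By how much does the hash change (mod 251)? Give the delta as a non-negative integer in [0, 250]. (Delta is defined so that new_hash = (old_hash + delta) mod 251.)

Answer: 159

Derivation:
Delta formula: (val(new) - val(old)) * B^(n-1-k) mod M
  val('c') - val('j') = 3 - 10 = -7
  B^(n-1-k) = 7^2 mod 251 = 49
  Delta = -7 * 49 mod 251 = 159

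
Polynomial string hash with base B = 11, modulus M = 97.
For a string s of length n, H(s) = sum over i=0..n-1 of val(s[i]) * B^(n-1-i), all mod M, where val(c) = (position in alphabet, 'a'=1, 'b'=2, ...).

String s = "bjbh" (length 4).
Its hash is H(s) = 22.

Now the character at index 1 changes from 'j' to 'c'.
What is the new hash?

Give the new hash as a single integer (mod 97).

Answer: 48

Derivation:
val('j') = 10, val('c') = 3
Position k = 1, exponent = n-1-k = 2
B^2 mod M = 11^2 mod 97 = 24
Delta = (3 - 10) * 24 mod 97 = 26
New hash = (22 + 26) mod 97 = 48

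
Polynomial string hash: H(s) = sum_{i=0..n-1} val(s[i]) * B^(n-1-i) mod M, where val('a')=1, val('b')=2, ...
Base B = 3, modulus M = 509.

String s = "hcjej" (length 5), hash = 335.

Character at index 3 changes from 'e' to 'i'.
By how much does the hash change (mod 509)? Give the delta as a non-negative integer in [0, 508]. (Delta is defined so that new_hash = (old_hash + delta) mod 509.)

Answer: 12

Derivation:
Delta formula: (val(new) - val(old)) * B^(n-1-k) mod M
  val('i') - val('e') = 9 - 5 = 4
  B^(n-1-k) = 3^1 mod 509 = 3
  Delta = 4 * 3 mod 509 = 12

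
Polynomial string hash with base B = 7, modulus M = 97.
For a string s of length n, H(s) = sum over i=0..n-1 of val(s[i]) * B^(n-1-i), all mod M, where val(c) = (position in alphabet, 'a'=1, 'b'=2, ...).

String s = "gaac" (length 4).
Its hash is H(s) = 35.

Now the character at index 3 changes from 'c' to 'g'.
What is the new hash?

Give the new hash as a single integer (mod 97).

val('c') = 3, val('g') = 7
Position k = 3, exponent = n-1-k = 0
B^0 mod M = 7^0 mod 97 = 1
Delta = (7 - 3) * 1 mod 97 = 4
New hash = (35 + 4) mod 97 = 39

Answer: 39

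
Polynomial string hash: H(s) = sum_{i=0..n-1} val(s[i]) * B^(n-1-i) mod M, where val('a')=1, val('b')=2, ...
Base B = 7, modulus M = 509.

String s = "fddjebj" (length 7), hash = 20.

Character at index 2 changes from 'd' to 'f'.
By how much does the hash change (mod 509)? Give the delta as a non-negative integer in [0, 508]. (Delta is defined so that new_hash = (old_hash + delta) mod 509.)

Delta formula: (val(new) - val(old)) * B^(n-1-k) mod M
  val('f') - val('d') = 6 - 4 = 2
  B^(n-1-k) = 7^4 mod 509 = 365
  Delta = 2 * 365 mod 509 = 221

Answer: 221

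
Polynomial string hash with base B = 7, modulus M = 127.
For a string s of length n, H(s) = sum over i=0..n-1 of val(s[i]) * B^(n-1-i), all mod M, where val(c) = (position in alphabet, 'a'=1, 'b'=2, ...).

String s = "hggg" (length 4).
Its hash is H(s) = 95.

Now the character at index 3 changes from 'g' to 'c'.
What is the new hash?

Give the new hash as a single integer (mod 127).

val('g') = 7, val('c') = 3
Position k = 3, exponent = n-1-k = 0
B^0 mod M = 7^0 mod 127 = 1
Delta = (3 - 7) * 1 mod 127 = 123
New hash = (95 + 123) mod 127 = 91

Answer: 91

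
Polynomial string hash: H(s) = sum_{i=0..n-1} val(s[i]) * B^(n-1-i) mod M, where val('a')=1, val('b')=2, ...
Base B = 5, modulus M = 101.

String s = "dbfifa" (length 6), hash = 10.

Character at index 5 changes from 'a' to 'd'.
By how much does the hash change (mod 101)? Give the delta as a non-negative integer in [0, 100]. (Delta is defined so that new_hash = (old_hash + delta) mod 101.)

Delta formula: (val(new) - val(old)) * B^(n-1-k) mod M
  val('d') - val('a') = 4 - 1 = 3
  B^(n-1-k) = 5^0 mod 101 = 1
  Delta = 3 * 1 mod 101 = 3

Answer: 3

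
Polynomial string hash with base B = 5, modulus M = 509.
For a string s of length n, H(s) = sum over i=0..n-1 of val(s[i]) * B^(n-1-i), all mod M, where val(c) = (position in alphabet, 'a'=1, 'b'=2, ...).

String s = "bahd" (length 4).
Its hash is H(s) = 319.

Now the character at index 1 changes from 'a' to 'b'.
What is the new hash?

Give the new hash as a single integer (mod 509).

Answer: 344

Derivation:
val('a') = 1, val('b') = 2
Position k = 1, exponent = n-1-k = 2
B^2 mod M = 5^2 mod 509 = 25
Delta = (2 - 1) * 25 mod 509 = 25
New hash = (319 + 25) mod 509 = 344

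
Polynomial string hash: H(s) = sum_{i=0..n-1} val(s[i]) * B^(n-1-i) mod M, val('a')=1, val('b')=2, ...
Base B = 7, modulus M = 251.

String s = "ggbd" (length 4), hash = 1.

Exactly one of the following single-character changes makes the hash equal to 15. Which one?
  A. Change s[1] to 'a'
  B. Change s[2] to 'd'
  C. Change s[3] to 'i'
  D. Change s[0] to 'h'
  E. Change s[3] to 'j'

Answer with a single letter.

Answer: B

Derivation:
Option A: s[1]='g'->'a', delta=(1-7)*7^2 mod 251 = 208, hash=1+208 mod 251 = 209
Option B: s[2]='b'->'d', delta=(4-2)*7^1 mod 251 = 14, hash=1+14 mod 251 = 15 <-- target
Option C: s[3]='d'->'i', delta=(9-4)*7^0 mod 251 = 5, hash=1+5 mod 251 = 6
Option D: s[0]='g'->'h', delta=(8-7)*7^3 mod 251 = 92, hash=1+92 mod 251 = 93
Option E: s[3]='d'->'j', delta=(10-4)*7^0 mod 251 = 6, hash=1+6 mod 251 = 7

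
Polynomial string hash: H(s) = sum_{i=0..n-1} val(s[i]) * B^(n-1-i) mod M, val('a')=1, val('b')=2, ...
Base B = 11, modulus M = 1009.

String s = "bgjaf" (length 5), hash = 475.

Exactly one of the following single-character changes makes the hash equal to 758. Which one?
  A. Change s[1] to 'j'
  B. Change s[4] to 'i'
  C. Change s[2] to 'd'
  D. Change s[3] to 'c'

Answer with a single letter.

Answer: C

Derivation:
Option A: s[1]='g'->'j', delta=(10-7)*11^3 mod 1009 = 966, hash=475+966 mod 1009 = 432
Option B: s[4]='f'->'i', delta=(9-6)*11^0 mod 1009 = 3, hash=475+3 mod 1009 = 478
Option C: s[2]='j'->'d', delta=(4-10)*11^2 mod 1009 = 283, hash=475+283 mod 1009 = 758 <-- target
Option D: s[3]='a'->'c', delta=(3-1)*11^1 mod 1009 = 22, hash=475+22 mod 1009 = 497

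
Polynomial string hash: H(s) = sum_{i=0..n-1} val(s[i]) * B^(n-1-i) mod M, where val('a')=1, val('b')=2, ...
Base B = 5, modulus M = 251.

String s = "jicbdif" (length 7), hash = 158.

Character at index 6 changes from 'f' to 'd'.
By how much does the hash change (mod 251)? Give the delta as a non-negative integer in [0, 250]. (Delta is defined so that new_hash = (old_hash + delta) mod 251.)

Delta formula: (val(new) - val(old)) * B^(n-1-k) mod M
  val('d') - val('f') = 4 - 6 = -2
  B^(n-1-k) = 5^0 mod 251 = 1
  Delta = -2 * 1 mod 251 = 249

Answer: 249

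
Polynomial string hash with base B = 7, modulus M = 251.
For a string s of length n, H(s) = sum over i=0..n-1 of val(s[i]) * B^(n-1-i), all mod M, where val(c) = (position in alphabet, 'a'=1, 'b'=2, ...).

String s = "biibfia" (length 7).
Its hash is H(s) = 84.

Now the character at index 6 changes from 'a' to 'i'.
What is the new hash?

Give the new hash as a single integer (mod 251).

val('a') = 1, val('i') = 9
Position k = 6, exponent = n-1-k = 0
B^0 mod M = 7^0 mod 251 = 1
Delta = (9 - 1) * 1 mod 251 = 8
New hash = (84 + 8) mod 251 = 92

Answer: 92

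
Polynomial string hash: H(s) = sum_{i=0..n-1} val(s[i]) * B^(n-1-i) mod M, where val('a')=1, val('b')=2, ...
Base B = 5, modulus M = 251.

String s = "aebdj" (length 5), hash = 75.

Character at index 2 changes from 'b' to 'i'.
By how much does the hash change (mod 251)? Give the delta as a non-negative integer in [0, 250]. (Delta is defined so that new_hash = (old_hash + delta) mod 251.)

Answer: 175

Derivation:
Delta formula: (val(new) - val(old)) * B^(n-1-k) mod M
  val('i') - val('b') = 9 - 2 = 7
  B^(n-1-k) = 5^2 mod 251 = 25
  Delta = 7 * 25 mod 251 = 175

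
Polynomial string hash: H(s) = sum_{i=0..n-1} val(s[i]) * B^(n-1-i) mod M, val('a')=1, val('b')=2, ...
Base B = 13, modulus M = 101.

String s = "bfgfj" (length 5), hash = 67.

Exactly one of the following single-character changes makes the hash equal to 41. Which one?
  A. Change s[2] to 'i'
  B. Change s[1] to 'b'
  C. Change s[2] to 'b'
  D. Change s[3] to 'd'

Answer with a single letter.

Answer: D

Derivation:
Option A: s[2]='g'->'i', delta=(9-7)*13^2 mod 101 = 35, hash=67+35 mod 101 = 1
Option B: s[1]='f'->'b', delta=(2-6)*13^3 mod 101 = 100, hash=67+100 mod 101 = 66
Option C: s[2]='g'->'b', delta=(2-7)*13^2 mod 101 = 64, hash=67+64 mod 101 = 30
Option D: s[3]='f'->'d', delta=(4-6)*13^1 mod 101 = 75, hash=67+75 mod 101 = 41 <-- target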